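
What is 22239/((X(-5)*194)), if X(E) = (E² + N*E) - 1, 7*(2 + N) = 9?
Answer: 155673/37442 ≈ 4.1577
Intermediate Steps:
N = -5/7 (N = -2 + (⅐)*9 = -2 + 9/7 = -5/7 ≈ -0.71429)
X(E) = -1 + E² - 5*E/7 (X(E) = (E² - 5*E/7) - 1 = -1 + E² - 5*E/7)
22239/((X(-5)*194)) = 22239/(((-1 + (-5)² - 5/7*(-5))*194)) = 22239/(((-1 + 25 + 25/7)*194)) = 22239/(((193/7)*194)) = 22239/(37442/7) = 22239*(7/37442) = 155673/37442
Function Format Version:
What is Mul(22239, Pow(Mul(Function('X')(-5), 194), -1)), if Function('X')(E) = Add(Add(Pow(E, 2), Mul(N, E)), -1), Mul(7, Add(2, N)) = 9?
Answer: Rational(155673, 37442) ≈ 4.1577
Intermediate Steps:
N = Rational(-5, 7) (N = Add(-2, Mul(Rational(1, 7), 9)) = Add(-2, Rational(9, 7)) = Rational(-5, 7) ≈ -0.71429)
Function('X')(E) = Add(-1, Pow(E, 2), Mul(Rational(-5, 7), E)) (Function('X')(E) = Add(Add(Pow(E, 2), Mul(Rational(-5, 7), E)), -1) = Add(-1, Pow(E, 2), Mul(Rational(-5, 7), E)))
Mul(22239, Pow(Mul(Function('X')(-5), 194), -1)) = Mul(22239, Pow(Mul(Add(-1, Pow(-5, 2), Mul(Rational(-5, 7), -5)), 194), -1)) = Mul(22239, Pow(Mul(Add(-1, 25, Rational(25, 7)), 194), -1)) = Mul(22239, Pow(Mul(Rational(193, 7), 194), -1)) = Mul(22239, Pow(Rational(37442, 7), -1)) = Mul(22239, Rational(7, 37442)) = Rational(155673, 37442)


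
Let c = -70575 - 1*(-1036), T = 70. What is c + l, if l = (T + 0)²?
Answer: -64639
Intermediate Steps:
c = -69539 (c = -70575 + 1036 = -69539)
l = 4900 (l = (70 + 0)² = 70² = 4900)
c + l = -69539 + 4900 = -64639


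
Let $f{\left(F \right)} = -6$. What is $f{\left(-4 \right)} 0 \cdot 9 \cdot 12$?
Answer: $0$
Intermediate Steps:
$f{\left(-4 \right)} 0 \cdot 9 \cdot 12 = - 6 \cdot 0 \cdot 9 \cdot 12 = \left(-6\right) 0 \cdot 12 = 0 \cdot 12 = 0$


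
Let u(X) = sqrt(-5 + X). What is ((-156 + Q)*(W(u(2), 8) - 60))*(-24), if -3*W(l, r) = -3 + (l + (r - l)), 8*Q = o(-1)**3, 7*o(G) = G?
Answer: -79192025/343 ≈ -2.3088e+5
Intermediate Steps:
o(G) = G/7
Q = -1/2744 (Q = ((1/7)*(-1))**3/8 = (-1/7)**3/8 = (1/8)*(-1/343) = -1/2744 ≈ -0.00036443)
W(l, r) = 1 - r/3 (W(l, r) = -(-3 + (l + (r - l)))/3 = -(-3 + r)/3 = 1 - r/3)
((-156 + Q)*(W(u(2), 8) - 60))*(-24) = ((-156 - 1/2744)*((1 - 1/3*8) - 60))*(-24) = -428065*((1 - 8/3) - 60)/2744*(-24) = -428065*(-5/3 - 60)/2744*(-24) = -428065/2744*(-185/3)*(-24) = (79192025/8232)*(-24) = -79192025/343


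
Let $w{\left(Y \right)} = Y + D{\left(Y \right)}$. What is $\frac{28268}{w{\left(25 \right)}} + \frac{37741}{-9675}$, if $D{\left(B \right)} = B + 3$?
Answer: $\frac{271492627}{512775} \approx 529.46$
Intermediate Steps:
$D{\left(B \right)} = 3 + B$
$w{\left(Y \right)} = 3 + 2 Y$ ($w{\left(Y \right)} = Y + \left(3 + Y\right) = 3 + 2 Y$)
$\frac{28268}{w{\left(25 \right)}} + \frac{37741}{-9675} = \frac{28268}{3 + 2 \cdot 25} + \frac{37741}{-9675} = \frac{28268}{3 + 50} + 37741 \left(- \frac{1}{9675}\right) = \frac{28268}{53} - \frac{37741}{9675} = \frac{271492627}{512775}$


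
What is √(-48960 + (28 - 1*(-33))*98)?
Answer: I*√42982 ≈ 207.32*I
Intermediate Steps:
√(-48960 + (28 - 1*(-33))*98) = √(-48960 + (28 + 33)*98) = √(-48960 + 61*98) = √(-48960 + 5978) = √(-42982) = I*√42982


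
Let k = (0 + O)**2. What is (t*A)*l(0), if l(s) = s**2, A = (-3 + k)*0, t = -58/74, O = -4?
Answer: 0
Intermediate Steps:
t = -29/37 (t = -58*1/74 = -29/37 ≈ -0.78378)
k = 16 (k = (0 - 4)**2 = (-4)**2 = 16)
A = 0 (A = (-3 + 16)*0 = 13*0 = 0)
(t*A)*l(0) = -29/37*0*0**2 = 0*0 = 0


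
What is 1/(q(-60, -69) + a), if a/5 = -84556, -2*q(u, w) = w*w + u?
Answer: -2/850261 ≈ -2.3522e-6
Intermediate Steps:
q(u, w) = -u/2 - w**2/2 (q(u, w) = -(w*w + u)/2 = -(w**2 + u)/2 = -(u + w**2)/2 = -u/2 - w**2/2)
a = -422780 (a = 5*(-84556) = -422780)
1/(q(-60, -69) + a) = 1/((-1/2*(-60) - 1/2*(-69)**2) - 422780) = 1/((30 - 1/2*4761) - 422780) = 1/((30 - 4761/2) - 422780) = 1/(-4701/2 - 422780) = 1/(-850261/2) = -2/850261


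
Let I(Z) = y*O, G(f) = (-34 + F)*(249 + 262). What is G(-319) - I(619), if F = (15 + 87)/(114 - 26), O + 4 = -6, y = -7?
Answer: -741475/44 ≈ -16852.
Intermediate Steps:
O = -10 (O = -4 - 6 = -10)
F = 51/44 (F = 102/88 = 102*(1/88) = 51/44 ≈ 1.1591)
G(f) = -738395/44 (G(f) = (-34 + 51/44)*(249 + 262) = -1445/44*511 = -738395/44)
I(Z) = 70 (I(Z) = -7*(-10) = 70)
G(-319) - I(619) = -738395/44 - 1*70 = -738395/44 - 70 = -741475/44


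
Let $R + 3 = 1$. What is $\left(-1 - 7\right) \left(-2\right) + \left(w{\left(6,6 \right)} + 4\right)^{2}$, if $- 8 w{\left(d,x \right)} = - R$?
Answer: $\frac{481}{16} \approx 30.063$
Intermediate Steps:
$R = -2$ ($R = -3 + 1 = -2$)
$w{\left(d,x \right)} = - \frac{1}{4}$ ($w{\left(d,x \right)} = - \frac{\left(-1\right) \left(-2\right)}{8} = \left(- \frac{1}{8}\right) 2 = - \frac{1}{4}$)
$\left(-1 - 7\right) \left(-2\right) + \left(w{\left(6,6 \right)} + 4\right)^{2} = \left(-1 - 7\right) \left(-2\right) + \left(- \frac{1}{4} + 4\right)^{2} = \left(-8\right) \left(-2\right) + \left(\frac{15}{4}\right)^{2} = 16 + \frac{225}{16} = \frac{481}{16}$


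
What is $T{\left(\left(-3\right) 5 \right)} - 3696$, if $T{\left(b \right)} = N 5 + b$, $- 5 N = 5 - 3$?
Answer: $-3713$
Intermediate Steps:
$N = - \frac{2}{5}$ ($N = - \frac{5 - 3}{5} = \left(- \frac{1}{5}\right) 2 = - \frac{2}{5} \approx -0.4$)
$T{\left(b \right)} = -2 + b$ ($T{\left(b \right)} = \left(- \frac{2}{5}\right) 5 + b = -2 + b$)
$T{\left(\left(-3\right) 5 \right)} - 3696 = \left(-2 - 15\right) - 3696 = -17 - 3696 = -3713$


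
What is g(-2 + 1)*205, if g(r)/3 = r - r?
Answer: 0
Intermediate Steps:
g(r) = 0 (g(r) = 3*(r - r) = 3*0 = 0)
g(-2 + 1)*205 = 0*205 = 0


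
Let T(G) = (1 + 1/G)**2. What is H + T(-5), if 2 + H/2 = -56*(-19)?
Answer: 53116/25 ≈ 2124.6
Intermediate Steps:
H = 2124 (H = -4 + 2*(-56*(-19)) = -4 + 2*1064 = -4 + 2128 = 2124)
H + T(-5) = 2124 + (1 - 5)**2/(-5)**2 = 2124 + (1/25)*(-4)**2 = 2124 + (1/25)*16 = 2124 + 16/25 = 53116/25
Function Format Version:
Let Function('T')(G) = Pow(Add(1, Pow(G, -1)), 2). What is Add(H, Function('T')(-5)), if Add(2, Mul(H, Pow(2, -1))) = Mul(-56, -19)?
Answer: Rational(53116, 25) ≈ 2124.6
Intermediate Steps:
H = 2124 (H = Add(-4, Mul(2, Mul(-56, -19))) = Add(-4, Mul(2, 1064)) = Add(-4, 2128) = 2124)
Add(H, Function('T')(-5)) = Add(2124, Mul(Pow(-5, -2), Pow(Add(1, -5), 2))) = Add(2124, Mul(Rational(1, 25), Pow(-4, 2))) = Add(2124, Mul(Rational(1, 25), 16)) = Add(2124, Rational(16, 25)) = Rational(53116, 25)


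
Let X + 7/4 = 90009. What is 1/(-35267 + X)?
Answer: 4/218961 ≈ 1.8268e-5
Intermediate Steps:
X = 360029/4 (X = -7/4 + 90009 = 360029/4 ≈ 90007.)
1/(-35267 + X) = 1/(-35267 + 360029/4) = 1/(218961/4) = 4/218961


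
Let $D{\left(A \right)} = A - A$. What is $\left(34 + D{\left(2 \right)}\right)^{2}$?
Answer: $1156$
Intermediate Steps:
$D{\left(A \right)} = 0$
$\left(34 + D{\left(2 \right)}\right)^{2} = \left(34 + 0\right)^{2} = 34^{2} = 1156$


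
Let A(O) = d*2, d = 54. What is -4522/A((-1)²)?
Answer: -2261/54 ≈ -41.870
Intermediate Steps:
A(O) = 108 (A(O) = 54*2 = 108)
-4522/A((-1)²) = -4522/108 = -4522*1/108 = -2261/54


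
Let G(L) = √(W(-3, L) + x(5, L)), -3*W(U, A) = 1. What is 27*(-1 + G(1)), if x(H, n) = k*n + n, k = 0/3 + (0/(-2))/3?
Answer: -27 + 9*√6 ≈ -4.9546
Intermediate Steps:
k = 0 (k = 0*(⅓) + (0*(-½))*(⅓) = 0 + 0*(⅓) = 0 + 0 = 0)
W(U, A) = -⅓ (W(U, A) = -⅓*1 = -⅓)
x(H, n) = n (x(H, n) = 0*n + n = 0 + n = n)
G(L) = √(-⅓ + L)
27*(-1 + G(1)) = 27*(-1 + √(-3 + 9*1)/3) = 27*(-1 + √(-3 + 9)/3) = 27*(-1 + √6/3) = -27 + 9*√6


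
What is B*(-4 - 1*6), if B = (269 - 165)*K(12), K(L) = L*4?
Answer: -49920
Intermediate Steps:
K(L) = 4*L
B = 4992 (B = (269 - 165)*(4*12) = 104*48 = 4992)
B*(-4 - 1*6) = 4992*(-4 - 1*6) = 4992*(-4 - 6) = 4992*(-10) = -49920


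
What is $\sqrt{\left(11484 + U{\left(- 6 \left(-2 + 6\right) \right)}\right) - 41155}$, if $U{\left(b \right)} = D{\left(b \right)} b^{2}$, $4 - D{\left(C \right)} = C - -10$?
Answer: $i \sqrt{19303} \approx 138.94 i$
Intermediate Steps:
$D{\left(C \right)} = -6 - C$ ($D{\left(C \right)} = 4 - \left(C - -10\right) = 4 - \left(C + 10\right) = 4 - \left(10 + C\right) = -6 - C$)
$U{\left(b \right)} = b^{2} \left(-6 - b\right)$ ($U{\left(b \right)} = \left(-6 - b\right) b^{2} = b^{2} \left(-6 - b\right)$)
$\sqrt{\left(11484 + U{\left(- 6 \left(-2 + 6\right) \right)}\right) - 41155} = \sqrt{\left(11484 + \left(- 6 \left(-2 + 6\right)\right)^{2} \left(-6 - - 6 \left(-2 + 6\right)\right)\right) - 41155} = \sqrt{\left(11484 + \left(\left(-6\right) 4\right)^{2} \left(-6 - \left(-6\right) 4\right)\right) - 41155} = \sqrt{\left(11484 + \left(-24\right)^{2} \left(-6 - -24\right)\right) - 41155} = \sqrt{\left(11484 + 576 \left(-6 + 24\right)\right) - 41155} = \sqrt{\left(11484 + 576 \cdot 18\right) - 41155} = \sqrt{\left(11484 + 10368\right) - 41155} = \sqrt{21852 - 41155} = \sqrt{-19303} = i \sqrt{19303}$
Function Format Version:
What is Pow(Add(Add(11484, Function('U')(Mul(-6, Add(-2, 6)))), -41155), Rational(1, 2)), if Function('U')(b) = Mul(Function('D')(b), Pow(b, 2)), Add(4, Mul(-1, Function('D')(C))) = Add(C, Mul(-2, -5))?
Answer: Mul(I, Pow(19303, Rational(1, 2))) ≈ Mul(138.94, I)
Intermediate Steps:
Function('D')(C) = Add(-6, Mul(-1, C)) (Function('D')(C) = Add(4, Mul(-1, Add(C, Mul(-2, -5)))) = Add(4, Mul(-1, Add(C, 10))) = Add(4, Mul(-1, Add(10, C))) = Add(4, Add(-10, Mul(-1, C))) = Add(-6, Mul(-1, C)))
Function('U')(b) = Mul(Pow(b, 2), Add(-6, Mul(-1, b))) (Function('U')(b) = Mul(Add(-6, Mul(-1, b)), Pow(b, 2)) = Mul(Pow(b, 2), Add(-6, Mul(-1, b))))
Pow(Add(Add(11484, Function('U')(Mul(-6, Add(-2, 6)))), -41155), Rational(1, 2)) = Pow(Add(Add(11484, Mul(Pow(Mul(-6, Add(-2, 6)), 2), Add(-6, Mul(-1, Mul(-6, Add(-2, 6)))))), -41155), Rational(1, 2)) = Pow(Add(Add(11484, Mul(Pow(Mul(-6, 4), 2), Add(-6, Mul(-1, Mul(-6, 4))))), -41155), Rational(1, 2)) = Pow(Add(Add(11484, Mul(Pow(-24, 2), Add(-6, Mul(-1, -24)))), -41155), Rational(1, 2)) = Pow(Add(Add(11484, Mul(576, Add(-6, 24))), -41155), Rational(1, 2)) = Pow(Add(Add(11484, Mul(576, 18)), -41155), Rational(1, 2)) = Pow(Add(Add(11484, 10368), -41155), Rational(1, 2)) = Pow(Add(21852, -41155), Rational(1, 2)) = Pow(-19303, Rational(1, 2)) = Mul(I, Pow(19303, Rational(1, 2)))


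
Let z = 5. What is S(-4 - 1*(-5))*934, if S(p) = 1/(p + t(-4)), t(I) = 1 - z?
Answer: -934/3 ≈ -311.33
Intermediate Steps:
t(I) = -4 (t(I) = 1 - 1*5 = 1 - 5 = -4)
S(p) = 1/(-4 + p) (S(p) = 1/(p - 4) = 1/(-4 + p))
S(-4 - 1*(-5))*934 = 934/(-4 + (-4 - 1*(-5))) = 934/(-4 + (-4 + 5)) = 934/(-4 + 1) = 934/(-3) = -⅓*934 = -934/3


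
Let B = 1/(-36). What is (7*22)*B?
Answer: -77/18 ≈ -4.2778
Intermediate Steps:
B = -1/36 ≈ -0.027778
(7*22)*B = (7*22)*(-1/36) = 154*(-1/36) = -77/18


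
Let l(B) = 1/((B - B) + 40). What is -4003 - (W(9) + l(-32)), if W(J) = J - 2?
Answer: -160401/40 ≈ -4010.0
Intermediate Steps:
W(J) = -2 + J
l(B) = 1/40 (l(B) = 1/(0 + 40) = 1/40)
-4003 - (W(9) + l(-32)) = -4003 - ((-2 + 9) + 1/40) = -4003 - (7 + 1/40) = -4003 - 1*281/40 = -4003 - 281/40 = -160401/40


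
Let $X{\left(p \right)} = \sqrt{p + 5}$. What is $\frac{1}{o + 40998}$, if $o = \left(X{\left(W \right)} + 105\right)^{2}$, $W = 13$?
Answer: $\frac{17347}{902490627} - \frac{70 \sqrt{2}}{300830209} \approx 1.8892 \cdot 10^{-5}$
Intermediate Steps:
$X{\left(p \right)} = \sqrt{5 + p}$
$o = \left(105 + 3 \sqrt{2}\right)^{2}$ ($o = \left(\sqrt{5 + 13} + 105\right)^{2} = \left(\sqrt{18} + 105\right)^{2} = \left(3 \sqrt{2} + 105\right)^{2} = \left(105 + 3 \sqrt{2}\right)^{2} \approx 11934.0$)
$\frac{1}{o + 40998} = \frac{1}{\left(11043 + 630 \sqrt{2}\right) + 40998} = \frac{1}{52041 + 630 \sqrt{2}}$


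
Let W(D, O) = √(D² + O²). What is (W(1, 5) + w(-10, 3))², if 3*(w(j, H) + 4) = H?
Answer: (3 - √26)² ≈ 4.4059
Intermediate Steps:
w(j, H) = -4 + H/3
(W(1, 5) + w(-10, 3))² = (√(1² + 5²) + (-4 + (⅓)*3))² = (√(1 + 25) + (-4 + 1))² = (√26 - 3)² = (-3 + √26)²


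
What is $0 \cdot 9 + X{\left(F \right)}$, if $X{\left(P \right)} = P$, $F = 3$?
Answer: $3$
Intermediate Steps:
$0 \cdot 9 + X{\left(F \right)} = 0 \cdot 9 + 3 = 0 + 3 = 3$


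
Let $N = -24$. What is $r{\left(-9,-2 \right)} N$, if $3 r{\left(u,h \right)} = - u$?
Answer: $-72$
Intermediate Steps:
$r{\left(u,h \right)} = - \frac{u}{3}$ ($r{\left(u,h \right)} = \frac{\left(-1\right) u}{3} = - \frac{u}{3}$)
$r{\left(-9,-2 \right)} N = \left(- \frac{1}{3}\right) \left(-9\right) \left(-24\right) = 3 \left(-24\right) = -72$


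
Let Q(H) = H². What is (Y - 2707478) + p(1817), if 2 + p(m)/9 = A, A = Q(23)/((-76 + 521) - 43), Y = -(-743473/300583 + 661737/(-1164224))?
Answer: -63480626063535042851/23446378153664 ≈ -2.7075e+6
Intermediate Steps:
Y = 1064476002623/349945942592 (Y = -(-743473*1/300583 + 661737*(-1/1164224)) = -(-743473/300583 - 661737/1164224) = -1*(-1064476002623/349945942592) = 1064476002623/349945942592 ≈ 3.0418)
A = 529/402 (A = 23²/((-76 + 521) - 43) = 529/(445 - 43) = 529/402 ≈ 1.3159)
p(m) = -825/134 (p(m) = -18 + 9*(529/402) = -18 + 1587/134 = -825/134)
(Y - 2707478) + p(1817) = (1064476002623/349945942592 - 2707478) - 825/134 = -947469876281100353/349945942592 - 825/134 = -63480626063535042851/23446378153664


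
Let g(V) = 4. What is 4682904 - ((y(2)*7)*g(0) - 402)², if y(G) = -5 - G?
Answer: 4325300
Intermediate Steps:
4682904 - ((y(2)*7)*g(0) - 402)² = 4682904 - (((-5 - 1*2)*7)*4 - 402)² = 4682904 - (((-5 - 2)*7)*4 - 402)² = 4682904 - (-7*7*4 - 402)² = 4682904 - (-49*4 - 402)² = 4682904 - (-196 - 402)² = 4682904 - 1*(-598)² = 4682904 - 1*357604 = 4682904 - 357604 = 4325300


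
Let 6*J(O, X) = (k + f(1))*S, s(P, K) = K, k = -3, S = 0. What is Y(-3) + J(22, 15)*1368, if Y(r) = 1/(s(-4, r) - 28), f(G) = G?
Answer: -1/31 ≈ -0.032258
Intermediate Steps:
J(O, X) = 0 (J(O, X) = ((-3 + 1)*0)/6 = (-2*0)/6 = (⅙)*0 = 0)
Y(r) = 1/(-28 + r) (Y(r) = 1/(r - 28) = 1/(-28 + r))
Y(-3) + J(22, 15)*1368 = 1/(-28 - 3) + 0*1368 = 1/(-31) + 0 = -1/31 + 0 = -1/31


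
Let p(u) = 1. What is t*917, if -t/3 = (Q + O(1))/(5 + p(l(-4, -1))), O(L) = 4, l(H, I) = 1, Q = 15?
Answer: -17423/2 ≈ -8711.5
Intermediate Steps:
t = -19/2 (t = -3*(15 + 4)/(5 + 1) = -57/6 = -3*19/6 = -19/2 ≈ -9.5000)
t*917 = -19/2*917 = -17423/2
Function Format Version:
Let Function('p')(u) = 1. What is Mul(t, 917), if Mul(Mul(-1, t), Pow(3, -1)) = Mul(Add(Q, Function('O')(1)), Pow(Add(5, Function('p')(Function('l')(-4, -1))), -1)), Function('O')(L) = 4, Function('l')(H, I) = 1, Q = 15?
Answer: Rational(-17423, 2) ≈ -8711.5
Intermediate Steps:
t = Rational(-19, 2) (t = Mul(-3, Mul(Add(15, 4), Pow(Add(5, 1), -1))) = Mul(-3, Mul(19, Pow(6, -1))) = Mul(-3, Mul(19, Rational(1, 6))) = Mul(-3, Rational(19, 6)) = Rational(-19, 2) ≈ -9.5000)
Mul(t, 917) = Mul(Rational(-19, 2), 917) = Rational(-17423, 2)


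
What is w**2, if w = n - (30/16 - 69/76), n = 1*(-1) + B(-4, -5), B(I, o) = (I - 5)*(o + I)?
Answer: 144312169/23104 ≈ 6246.2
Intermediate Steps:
B(I, o) = (-5 + I)*(I + o)
n = 80 (n = 1*(-1) + ((-4)**2 - 5*(-4) - 5*(-5) - 4*(-5)) = -1 + (16 + 20 + 25 + 20) = -1 + 81 = 80)
w = 12013/152 (w = 80 - (30/16 - 69/76) = 80 - (30*(1/16) - 69*1/76) = 80 - (15/8 - 69/76) = 80 - 1*147/152 = 80 - 147/152 = 12013/152 ≈ 79.033)
w**2 = (12013/152)**2 = 144312169/23104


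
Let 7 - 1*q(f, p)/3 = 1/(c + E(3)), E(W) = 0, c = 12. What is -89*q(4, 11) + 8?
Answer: -7355/4 ≈ -1838.8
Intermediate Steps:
q(f, p) = 83/4 (q(f, p) = 21 - 3/(12 + 0) = 21 - 3/12 = 21 - 3*1/12 = 21 - 1/4 = 83/4)
-89*q(4, 11) + 8 = -89*83/4 + 8 = -7387/4 + 8 = -7355/4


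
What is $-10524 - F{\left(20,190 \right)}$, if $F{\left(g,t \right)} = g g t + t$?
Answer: $-86714$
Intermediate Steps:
$F{\left(g,t \right)} = t + t g^{2}$ ($F{\left(g,t \right)} = g^{2} t + t = t g^{2} + t = t + t g^{2}$)
$-10524 - F{\left(20,190 \right)} = -10524 - 190 \left(1 + 20^{2}\right) = -10524 - 190 \left(1 + 400\right) = -10524 - 190 \cdot 401 = -10524 - 76190 = -86714$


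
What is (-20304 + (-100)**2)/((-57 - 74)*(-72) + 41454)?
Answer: -5152/25443 ≈ -0.20249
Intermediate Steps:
(-20304 + (-100)**2)/((-57 - 74)*(-72) + 41454) = (-20304 + 10000)/(-131*(-72) + 41454) = -10304/(9432 + 41454) = -10304/50886 = -10304*1/50886 = -5152/25443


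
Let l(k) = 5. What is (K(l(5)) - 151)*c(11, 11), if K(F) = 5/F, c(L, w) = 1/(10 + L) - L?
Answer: 11500/7 ≈ 1642.9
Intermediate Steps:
(K(l(5)) - 151)*c(11, 11) = (5/5 - 151)*((1 - 1*11**2 - 10*11)/(10 + 11)) = (5*(1/5) - 151)*((1 - 1*121 - 110)/21) = (1 - 151)*((1 - 121 - 110)/21) = -50*(-230)/7 = -150*(-230/21) = 11500/7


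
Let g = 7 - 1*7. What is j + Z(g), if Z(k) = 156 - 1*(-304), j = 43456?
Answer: 43916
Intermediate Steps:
g = 0 (g = 7 - 7 = 0)
Z(k) = 460 (Z(k) = 156 + 304 = 460)
j + Z(g) = 43456 + 460 = 43916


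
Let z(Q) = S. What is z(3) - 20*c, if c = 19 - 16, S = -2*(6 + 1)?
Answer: -74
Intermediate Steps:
S = -14 (S = -2*7 = -14)
c = 3
z(Q) = -14
z(3) - 20*c = -14 - 20*3 = -14 - 60 = -74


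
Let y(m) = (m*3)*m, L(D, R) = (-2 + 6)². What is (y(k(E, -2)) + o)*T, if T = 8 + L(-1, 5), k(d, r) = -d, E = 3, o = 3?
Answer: 720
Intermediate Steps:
L(D, R) = 16 (L(D, R) = 4² = 16)
y(m) = 3*m² (y(m) = (3*m)*m = 3*m²)
T = 24 (T = 8 + 16 = 24)
(y(k(E, -2)) + o)*T = (3*(-1*3)² + 3)*24 = (3*(-3)² + 3)*24 = (3*9 + 3)*24 = (27 + 3)*24 = 30*24 = 720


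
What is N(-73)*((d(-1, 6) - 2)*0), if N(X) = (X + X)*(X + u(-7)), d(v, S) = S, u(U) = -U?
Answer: 0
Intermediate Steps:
N(X) = 2*X*(7 + X) (N(X) = (X + X)*(X - 1*(-7)) = (2*X)*(X + 7) = (2*X)*(7 + X) = 2*X*(7 + X))
N(-73)*((d(-1, 6) - 2)*0) = (2*(-73)*(7 - 73))*((6 - 2)*0) = (2*(-73)*(-66))*(4*0) = 9636*0 = 0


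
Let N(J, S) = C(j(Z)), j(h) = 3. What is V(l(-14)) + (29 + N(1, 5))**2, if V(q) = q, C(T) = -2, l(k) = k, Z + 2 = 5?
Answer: 715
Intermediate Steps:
Z = 3 (Z = -2 + 5 = 3)
N(J, S) = -2
V(l(-14)) + (29 + N(1, 5))**2 = -14 + (29 - 2)**2 = -14 + 27**2 = -14 + 729 = 715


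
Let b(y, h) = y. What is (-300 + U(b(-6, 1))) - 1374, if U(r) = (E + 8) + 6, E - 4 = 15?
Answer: -1641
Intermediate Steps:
E = 19 (E = 4 + 15 = 19)
U(r) = 33 (U(r) = (19 + 8) + 6 = 27 + 6 = 33)
(-300 + U(b(-6, 1))) - 1374 = (-300 + 33) - 1374 = -267 - 1374 = -1641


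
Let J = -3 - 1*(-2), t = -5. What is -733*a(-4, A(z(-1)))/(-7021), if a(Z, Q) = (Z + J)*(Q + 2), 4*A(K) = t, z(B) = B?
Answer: -10995/28084 ≈ -0.39150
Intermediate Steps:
J = -1 (J = -3 + 2 = -1)
A(K) = -5/4 (A(K) = (¼)*(-5) = -5/4)
a(Z, Q) = (-1 + Z)*(2 + Q) (a(Z, Q) = (Z - 1)*(Q + 2) = (-1 + Z)*(2 + Q))
-733*a(-4, A(z(-1)))/(-7021) = -733*(-2 - 1*(-5/4) + 2*(-4) - 5/4*(-4))/(-7021) = -733*(-2 + 5/4 - 8 + 5)*(-1/7021) = -733*(-15/4)*(-1/7021) = (10995/4)*(-1/7021) = -10995/28084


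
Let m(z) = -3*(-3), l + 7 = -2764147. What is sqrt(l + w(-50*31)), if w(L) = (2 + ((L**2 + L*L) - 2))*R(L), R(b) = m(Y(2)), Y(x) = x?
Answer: sqrt(40480846) ≈ 6362.5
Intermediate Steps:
l = -2764154 (l = -7 - 2764147 = -2764154)
m(z) = 9
R(b) = 9
w(L) = 18*L**2 (w(L) = (2 + ((L**2 + L*L) - 2))*9 = (2 + ((L**2 + L**2) - 2))*9 = (2 + (2*L**2 - 2))*9 = (2 + (-2 + 2*L**2))*9 = (2*L**2)*9 = 18*L**2)
sqrt(l + w(-50*31)) = sqrt(-2764154 + 18*(-50*31)**2) = sqrt(-2764154 + 18*(-1550)**2) = sqrt(-2764154 + 18*2402500) = sqrt(-2764154 + 43245000) = sqrt(40480846)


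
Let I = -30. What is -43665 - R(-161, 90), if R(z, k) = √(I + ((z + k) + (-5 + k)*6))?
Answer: -43665 - √409 ≈ -43685.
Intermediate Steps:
R(z, k) = √(-60 + z + 7*k) (R(z, k) = √(-30 + ((z + k) + (-5 + k)*6)) = √(-30 + ((k + z) + (-30 + 6*k))) = √(-30 + (-30 + z + 7*k)) = √(-60 + z + 7*k))
-43665 - R(-161, 90) = -43665 - √(-60 - 161 + 7*90) = -43665 - √(-60 - 161 + 630) = -43665 - √409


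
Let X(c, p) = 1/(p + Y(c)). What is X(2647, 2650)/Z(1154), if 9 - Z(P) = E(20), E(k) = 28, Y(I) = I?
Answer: -1/100643 ≈ -9.9361e-6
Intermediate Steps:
Z(P) = -19 (Z(P) = 9 - 1*28 = 9 - 28 = -19)
X(c, p) = 1/(c + p) (X(c, p) = 1/(p + c) = 1/(c + p))
X(2647, 2650)/Z(1154) = 1/((2647 + 2650)*(-19)) = -1/19/5297 = (1/5297)*(-1/19) = -1/100643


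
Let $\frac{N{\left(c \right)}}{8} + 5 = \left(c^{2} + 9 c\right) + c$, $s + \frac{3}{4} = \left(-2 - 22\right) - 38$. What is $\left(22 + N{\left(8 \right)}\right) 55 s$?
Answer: $- \frac{7827435}{2} \approx -3.9137 \cdot 10^{6}$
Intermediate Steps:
$s = - \frac{251}{4}$ ($s = - \frac{3}{4} - 62 = - \frac{251}{4} \approx -62.75$)
$N{\left(c \right)} = -40 + 8 c^{2} + 80 c$ ($N{\left(c \right)} = -40 + 8 \left(\left(c^{2} + 9 c\right) + c\right) = -40 + 8 \left(c^{2} + 10 c\right) = -40 + \left(8 c^{2} + 80 c\right) = -40 + 8 c^{2} + 80 c$)
$\left(22 + N{\left(8 \right)}\right) 55 s = \left(22 + \left(-40 + 8 \cdot 8^{2} + 80 \cdot 8\right)\right) 55 \left(- \frac{251}{4}\right) = \left(22 + \left(-40 + 8 \cdot 64 + 640\right)\right) 55 \left(- \frac{251}{4}\right) = \left(22 + \left(-40 + 512 + 640\right)\right) 55 \left(- \frac{251}{4}\right) = \left(22 + 1112\right) 55 \left(- \frac{251}{4}\right) = 1134 \cdot 55 \left(- \frac{251}{4}\right) = 62370 \left(- \frac{251}{4}\right) = - \frac{7827435}{2}$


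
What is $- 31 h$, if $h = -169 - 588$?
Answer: $23467$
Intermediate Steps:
$h = -757$ ($h = -169 - 588 = -757$)
$- 31 h = \left(-31\right) \left(-757\right) = 23467$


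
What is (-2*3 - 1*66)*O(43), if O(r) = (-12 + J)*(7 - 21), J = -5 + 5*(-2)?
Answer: -27216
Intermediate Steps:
J = -15 (J = -5 - 10 = -15)
O(r) = 378 (O(r) = (-12 - 15)*(7 - 21) = -27*(-14) = 378)
(-2*3 - 1*66)*O(43) = (-2*3 - 1*66)*378 = (-6 - 66)*378 = -72*378 = -27216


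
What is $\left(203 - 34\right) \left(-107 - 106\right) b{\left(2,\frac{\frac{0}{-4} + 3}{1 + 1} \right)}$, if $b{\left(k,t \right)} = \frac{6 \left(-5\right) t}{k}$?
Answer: $\frac{1619865}{2} \approx 8.0993 \cdot 10^{5}$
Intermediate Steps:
$b{\left(k,t \right)} = - \frac{30 t}{k}$ ($b{\left(k,t \right)} = \frac{\left(-30\right) t}{k} = - \frac{30 t}{k}$)
$\left(203 - 34\right) \left(-107 - 106\right) b{\left(2,\frac{\frac{0}{-4} + 3}{1 + 1} \right)} = \left(203 - 34\right) \left(-107 - 106\right) \left(- \frac{30 \frac{\frac{0}{-4} + 3}{1 + 1}}{2}\right) = 169 \left(-213\right) \left(\left(-30\right) \frac{0 \left(- \frac{1}{4}\right) + 3}{2} \cdot \frac{1}{2}\right) = - 35997 \left(\left(-30\right) \left(0 + 3\right) \frac{1}{2} \cdot \frac{1}{2}\right) = - 35997 \left(\left(-30\right) 3 \cdot \frac{1}{2} \cdot \frac{1}{2}\right) = - 35997 \left(\left(-30\right) \frac{3}{2} \cdot \frac{1}{2}\right) = \left(-35997\right) \left(- \frac{45}{2}\right) = \frac{1619865}{2}$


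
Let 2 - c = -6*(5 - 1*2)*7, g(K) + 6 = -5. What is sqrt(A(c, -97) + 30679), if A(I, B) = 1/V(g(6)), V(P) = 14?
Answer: 3*sqrt(668122)/14 ≈ 175.15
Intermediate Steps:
g(K) = -11 (g(K) = -6 - 5 = -11)
c = 128 (c = 2 - (-6*(5 - 1*2))*7 = 2 - (-6*(5 - 2))*7 = 2 - (-6*3)*7 = 2 - (-18)*7 = 2 - 1*(-126) = 2 + 126 = 128)
A(I, B) = 1/14
sqrt(A(c, -97) + 30679) = sqrt(1/14 + 30679) = sqrt(429507/14) = 3*sqrt(668122)/14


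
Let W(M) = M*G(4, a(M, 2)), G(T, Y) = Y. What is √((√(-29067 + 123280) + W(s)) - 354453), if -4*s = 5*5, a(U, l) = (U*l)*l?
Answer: √(-1417187 + 4*√94213)/2 ≈ 594.97*I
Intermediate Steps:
a(U, l) = U*l²
s = -25/4 (s = -5*5/4 = -¼*25 = -25/4 ≈ -6.2500)
W(M) = 4*M² (W(M) = M*(M*2²) = M*(M*4) = M*(4*M) = 4*M²)
√((√(-29067 + 123280) + W(s)) - 354453) = √((√(-29067 + 123280) + 4*(-25/4)²) - 354453) = √((√94213 + 4*(625/16)) - 354453) = √((√94213 + 625/4) - 354453) = √((625/4 + √94213) - 354453) = √(-1417187/4 + √94213)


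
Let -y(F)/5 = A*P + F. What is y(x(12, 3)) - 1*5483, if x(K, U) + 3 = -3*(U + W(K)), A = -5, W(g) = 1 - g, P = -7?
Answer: -5763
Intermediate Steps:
x(K, U) = -6 - 3*U + 3*K (x(K, U) = -3 - 3*(U + (1 - K)) = -3 - 3*(1 + U - K) = -3 + (-3 - 3*U + 3*K) = -6 - 3*U + 3*K)
y(F) = -175 - 5*F (y(F) = -5*(-5*(-7) + F) = -5*(35 + F) = -175 - 5*F)
y(x(12, 3)) - 1*5483 = (-175 - 5*(-6 - 3*3 + 3*12)) - 1*5483 = (-175 - 5*(-6 - 9 + 36)) - 5483 = (-175 - 5*21) - 5483 = (-175 - 105) - 5483 = -280 - 5483 = -5763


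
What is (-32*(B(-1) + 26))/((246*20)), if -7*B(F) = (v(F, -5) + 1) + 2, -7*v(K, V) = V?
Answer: -1664/10045 ≈ -0.16565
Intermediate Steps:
v(K, V) = -V/7
B(F) = -26/49 (B(F) = -((-⅐*(-5) + 1) + 2)/7 = -((5/7 + 1) + 2)/7 = -(12/7 + 2)/7 = -⅐*26/7 = -26/49)
(-32*(B(-1) + 26))/((246*20)) = (-32*(-26/49 + 26))/((246*20)) = -32*1248/49/4920 = -39936/49*1/4920 = -1664/10045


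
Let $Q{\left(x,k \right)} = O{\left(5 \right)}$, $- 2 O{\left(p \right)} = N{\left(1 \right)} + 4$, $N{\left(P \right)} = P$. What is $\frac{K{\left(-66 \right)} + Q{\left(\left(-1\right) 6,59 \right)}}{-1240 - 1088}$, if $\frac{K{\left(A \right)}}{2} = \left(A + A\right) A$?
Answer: $- \frac{34843}{4656} \approx -7.4835$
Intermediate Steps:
$K{\left(A \right)} = 4 A^{2}$ ($K{\left(A \right)} = 2 \left(A + A\right) A = 2 \cdot 2 A A = 2 \cdot 2 A^{2} = 4 A^{2}$)
$O{\left(p \right)} = - \frac{5}{2}$ ($O{\left(p \right)} = - \frac{1 + 4}{2} = \left(- \frac{1}{2}\right) 5 = - \frac{5}{2}$)
$Q{\left(x,k \right)} = - \frac{5}{2}$
$\frac{K{\left(-66 \right)} + Q{\left(\left(-1\right) 6,59 \right)}}{-1240 - 1088} = \frac{4 \left(-66\right)^{2} - \frac{5}{2}}{-1240 - 1088} = \frac{4 \cdot 4356 - \frac{5}{2}}{-2328} = \left(17424 - \frac{5}{2}\right) \left(- \frac{1}{2328}\right) = \frac{34843}{2} \left(- \frac{1}{2328}\right) = - \frac{34843}{4656}$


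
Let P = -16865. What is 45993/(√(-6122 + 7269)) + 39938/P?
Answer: -39938/16865 + 45993*√1147/1147 ≈ 1355.7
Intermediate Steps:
45993/(√(-6122 + 7269)) + 39938/P = 45993/(√(-6122 + 7269)) + 39938/(-16865) = 45993/(√1147) + 39938*(-1/16865) = 45993*(√1147/1147) - 39938/16865 = 45993*√1147/1147 - 39938/16865 = -39938/16865 + 45993*√1147/1147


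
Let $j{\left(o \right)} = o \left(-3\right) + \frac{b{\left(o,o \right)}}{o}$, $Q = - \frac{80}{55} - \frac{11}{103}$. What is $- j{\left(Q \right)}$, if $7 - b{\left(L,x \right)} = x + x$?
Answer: $\frac{3606294}{2004277} \approx 1.7993$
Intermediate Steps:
$b{\left(L,x \right)} = 7 - 2 x$ ($b{\left(L,x \right)} = 7 - \left(x + x\right) = 7 - 2 x$)
$Q = - \frac{1769}{1133}$ ($Q = \left(-80\right) \frac{1}{55} - \frac{11}{103} = - \frac{16}{11} - \frac{11}{103} = - \frac{1769}{1133} \approx -1.5613$)
$j{\left(o \right)} = - 3 o + \frac{7 - 2 o}{o}$ ($j{\left(o \right)} = o \left(-3\right) + \frac{7 - 2 o}{o} = - 3 o + \frac{7 - 2 o}{o}$)
$- j{\left(Q \right)} = - (-2 - - \frac{5307}{1133} + \frac{7}{- \frac{1769}{1133}}) = - (-2 + \frac{5307}{1133} + 7 \left(- \frac{1133}{1769}\right)) = - (-2 + \frac{5307}{1133} - \frac{7931}{1769}) = \left(-1\right) \left(- \frac{3606294}{2004277}\right) = \frac{3606294}{2004277}$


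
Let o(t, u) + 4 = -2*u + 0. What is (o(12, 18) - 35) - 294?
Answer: -369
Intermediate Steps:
o(t, u) = -4 - 2*u (o(t, u) = -4 + (-2*u + 0) = -4 - 2*u)
(o(12, 18) - 35) - 294 = ((-4 - 2*18) - 35) - 294 = ((-4 - 36) - 35) - 294 = (-40 - 35) - 294 = -75 - 294 = -369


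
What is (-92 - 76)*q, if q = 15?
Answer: -2520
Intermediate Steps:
(-92 - 76)*q = (-92 - 76)*15 = -168*15 = -2520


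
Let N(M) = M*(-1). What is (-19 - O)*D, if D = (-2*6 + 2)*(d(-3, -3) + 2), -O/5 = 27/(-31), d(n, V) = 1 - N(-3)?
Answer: 0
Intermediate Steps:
N(M) = -M
d(n, V) = -2 (d(n, V) = 1 - (-1)*(-3) = 1 - 1*3 = 1 - 3 = -2)
O = 135/31 (O = -135/(-31) = -135*(-1)/31 = -5*(-27/31) = 135/31 ≈ 4.3548)
D = 0 (D = (-2*6 + 2)*(-2 + 2) = (-12 + 2)*0 = -10*0 = 0)
(-19 - O)*D = (-19 - 1*135/31)*0 = (-19 - 135/31)*0 = -724/31*0 = 0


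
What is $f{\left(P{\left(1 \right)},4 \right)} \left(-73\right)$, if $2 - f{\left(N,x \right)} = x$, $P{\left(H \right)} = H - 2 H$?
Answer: $146$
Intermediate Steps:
$P{\left(H \right)} = - H$
$f{\left(N,x \right)} = 2 - x$
$f{\left(P{\left(1 \right)},4 \right)} \left(-73\right) = \left(2 - 4\right) \left(-73\right) = \left(-2\right) \left(-73\right) = 146$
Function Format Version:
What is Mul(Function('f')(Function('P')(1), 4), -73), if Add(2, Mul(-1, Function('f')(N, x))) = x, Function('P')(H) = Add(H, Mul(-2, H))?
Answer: 146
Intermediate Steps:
Function('P')(H) = Mul(-1, H)
Function('f')(N, x) = Add(2, Mul(-1, x))
Mul(Function('f')(Function('P')(1), 4), -73) = Mul(Add(2, Mul(-1, 4)), -73) = Mul(Add(2, -4), -73) = Mul(-2, -73) = 146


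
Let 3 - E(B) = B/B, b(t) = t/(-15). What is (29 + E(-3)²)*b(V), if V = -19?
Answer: 209/5 ≈ 41.800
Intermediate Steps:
b(t) = -t/15 (b(t) = t*(-1/15) = -t/15)
E(B) = 2 (E(B) = 3 - B/B = 3 - 1*1 = 3 - 1 = 2)
(29 + E(-3)²)*b(V) = (29 + 2²)*(-1/15*(-19)) = (29 + 4)*(19/15) = 33*(19/15) = 209/5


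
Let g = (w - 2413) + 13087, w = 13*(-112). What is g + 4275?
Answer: 13493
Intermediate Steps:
w = -1456
g = 9218 (g = (-1456 - 2413) + 13087 = -3869 + 13087 = 9218)
g + 4275 = 9218 + 4275 = 13493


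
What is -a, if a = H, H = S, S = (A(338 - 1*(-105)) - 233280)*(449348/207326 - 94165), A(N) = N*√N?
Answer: -2277093137474880/103663 + 4324212362403*√443/103663 ≈ -2.1088e+10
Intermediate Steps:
A(N) = N^(3/2)
S = 2277093137474880/103663 - 4324212362403*√443/103663 (S = ((338 - 1*(-105))^(3/2) - 233280)*(449348/207326 - 94165) = ((338 + 105)^(3/2) - 233280)*(449348*(1/207326) - 94165) = (443^(3/2) - 233280)*(224674/103663 - 94165) = (443*√443 - 233280)*(-9761201721/103663) = (-233280 + 443*√443)*(-9761201721/103663) = 2277093137474880/103663 - 4324212362403*√443/103663 ≈ 2.1088e+10)
H = 2277093137474880/103663 - 4324212362403*√443/103663 ≈ 2.1088e+10
a = 2277093137474880/103663 - 4324212362403*√443/103663 ≈ 2.1088e+10
-a = -(2277093137474880/103663 - 4324212362403*√443/103663) = -2277093137474880/103663 + 4324212362403*√443/103663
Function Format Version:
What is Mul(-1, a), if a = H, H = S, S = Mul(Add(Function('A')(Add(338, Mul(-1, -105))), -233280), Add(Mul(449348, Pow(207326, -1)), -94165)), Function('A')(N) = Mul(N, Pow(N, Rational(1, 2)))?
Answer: Add(Rational(-2277093137474880, 103663), Mul(Rational(4324212362403, 103663), Pow(443, Rational(1, 2)))) ≈ -2.1088e+10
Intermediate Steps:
Function('A')(N) = Pow(N, Rational(3, 2))
S = Add(Rational(2277093137474880, 103663), Mul(Rational(-4324212362403, 103663), Pow(443, Rational(1, 2)))) (S = Mul(Add(Pow(Add(338, Mul(-1, -105)), Rational(3, 2)), -233280), Add(Mul(449348, Pow(207326, -1)), -94165)) = Mul(Add(Pow(Add(338, 105), Rational(3, 2)), -233280), Add(Mul(449348, Rational(1, 207326)), -94165)) = Mul(Add(Pow(443, Rational(3, 2)), -233280), Add(Rational(224674, 103663), -94165)) = Mul(Add(Mul(443, Pow(443, Rational(1, 2))), -233280), Rational(-9761201721, 103663)) = Mul(Add(-233280, Mul(443, Pow(443, Rational(1, 2)))), Rational(-9761201721, 103663)) = Add(Rational(2277093137474880, 103663), Mul(Rational(-4324212362403, 103663), Pow(443, Rational(1, 2)))) ≈ 2.1088e+10)
H = Add(Rational(2277093137474880, 103663), Mul(Rational(-4324212362403, 103663), Pow(443, Rational(1, 2)))) ≈ 2.1088e+10
a = Add(Rational(2277093137474880, 103663), Mul(Rational(-4324212362403, 103663), Pow(443, Rational(1, 2)))) ≈ 2.1088e+10
Mul(-1, a) = Mul(-1, Add(Rational(2277093137474880, 103663), Mul(Rational(-4324212362403, 103663), Pow(443, Rational(1, 2))))) = Add(Rational(-2277093137474880, 103663), Mul(Rational(4324212362403, 103663), Pow(443, Rational(1, 2))))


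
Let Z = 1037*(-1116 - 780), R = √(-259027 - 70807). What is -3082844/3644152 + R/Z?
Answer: -770711/911038 - I*√329834/1966152 ≈ -0.84597 - 0.0002921*I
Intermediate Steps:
R = I*√329834 (R = √(-329834) = I*√329834 ≈ 574.31*I)
Z = -1966152 (Z = 1037*(-1896) = -1966152)
-3082844/3644152 + R/Z = -3082844/3644152 + (I*√329834)/(-1966152) = -3082844*1/3644152 + (I*√329834)*(-1/1966152) = -770711/911038 - I*√329834/1966152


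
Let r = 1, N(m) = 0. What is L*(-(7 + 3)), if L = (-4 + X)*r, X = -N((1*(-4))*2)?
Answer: 40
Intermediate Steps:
X = 0 (X = -1*0 = 0)
L = -4 (L = (-4 + 0)*1 = -4*1 = -4)
L*(-(7 + 3)) = -(-4)*(7 + 3) = -(-4)*10 = -4*(-10) = 40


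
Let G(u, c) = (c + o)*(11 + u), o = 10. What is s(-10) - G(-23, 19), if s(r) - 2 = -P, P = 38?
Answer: 312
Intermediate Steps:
G(u, c) = (10 + c)*(11 + u) (G(u, c) = (c + 10)*(11 + u) = (10 + c)*(11 + u))
s(r) = -36 (s(r) = 2 - 1*38 = 2 - 38 = -36)
s(-10) - G(-23, 19) = -36 - (110 + 10*(-23) + 11*19 + 19*(-23)) = -36 - (110 - 230 + 209 - 437) = -36 - 1*(-348) = -36 + 348 = 312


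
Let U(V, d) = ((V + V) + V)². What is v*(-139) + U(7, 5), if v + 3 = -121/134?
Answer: 131791/134 ≈ 983.51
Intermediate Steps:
U(V, d) = 9*V² (U(V, d) = (2*V + V)² = (3*V)² = 9*V²)
v = -523/134 (v = -3 - 121/134 = -523/134 ≈ -3.9030)
v*(-139) + U(7, 5) = -523/134*(-139) + 9*7² = 72697/134 + 9*49 = 72697/134 + 441 = 131791/134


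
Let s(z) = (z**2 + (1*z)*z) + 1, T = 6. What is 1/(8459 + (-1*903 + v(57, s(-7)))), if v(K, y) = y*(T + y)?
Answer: 1/17951 ≈ 5.5707e-5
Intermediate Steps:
s(z) = 1 + 2*z**2 (s(z) = (z**2 + z*z) + 1 = (z**2 + z**2) + 1 = 2*z**2 + 1 = 1 + 2*z**2)
v(K, y) = y*(6 + y)
1/(8459 + (-1*903 + v(57, s(-7)))) = 1/(8459 + (-1*903 + (1 + 2*(-7)**2)*(6 + (1 + 2*(-7)**2)))) = 1/(8459 + (-903 + (1 + 2*49)*(6 + (1 + 2*49)))) = 1/(8459 + (-903 + (1 + 98)*(6 + (1 + 98)))) = 1/(8459 + (-903 + 99*(6 + 99))) = 1/(8459 + (-903 + 99*105)) = 1/(8459 + (-903 + 10395)) = 1/(8459 + 9492) = 1/17951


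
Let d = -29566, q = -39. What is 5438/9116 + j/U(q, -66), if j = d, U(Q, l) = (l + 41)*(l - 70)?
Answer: -31379307/3874300 ≈ -8.0993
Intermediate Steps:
U(Q, l) = (-70 + l)*(41 + l) (U(Q, l) = (41 + l)*(-70 + l) = (-70 + l)*(41 + l))
j = -29566
5438/9116 + j/U(q, -66) = 5438/9116 - 29566/(-2870 + (-66)² - 29*(-66)) = 5438*(1/9116) - 29566/(-2870 + 4356 + 1914) = 2719/4558 - 29566/3400 = 2719/4558 - 29566*1/3400 = 2719/4558 - 14783/1700 = -31379307/3874300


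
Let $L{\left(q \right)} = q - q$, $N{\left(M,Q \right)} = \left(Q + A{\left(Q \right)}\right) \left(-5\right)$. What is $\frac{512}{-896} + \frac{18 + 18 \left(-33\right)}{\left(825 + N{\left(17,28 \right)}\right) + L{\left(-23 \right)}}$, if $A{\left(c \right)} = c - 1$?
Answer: $- \frac{3116}{1925} \approx -1.6187$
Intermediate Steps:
$A{\left(c \right)} = -1 + c$
$N{\left(M,Q \right)} = 5 - 10 Q$ ($N{\left(M,Q \right)} = \left(Q + \left(-1 + Q\right)\right) \left(-5\right) = \left(-1 + 2 Q\right) \left(-5\right) = 5 - 10 Q$)
$L{\left(q \right)} = 0$
$\frac{512}{-896} + \frac{18 + 18 \left(-33\right)}{\left(825 + N{\left(17,28 \right)}\right) + L{\left(-23 \right)}} = \frac{512}{-896} + \frac{18 + 18 \left(-33\right)}{\left(825 + \left(5 - 280\right)\right) + 0} = 512 \left(- \frac{1}{896}\right) + \frac{18 - 594}{\left(825 + \left(5 - 280\right)\right) + 0} = - \frac{4}{7} - \frac{576}{\left(825 - 275\right) + 0} = - \frac{4}{7} - \frac{576}{550 + 0} = - \frac{4}{7} - \frac{576}{550} = - \frac{4}{7} - \frac{288}{275} = - \frac{3116}{1925}$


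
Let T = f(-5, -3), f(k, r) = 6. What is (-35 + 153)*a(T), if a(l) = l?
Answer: 708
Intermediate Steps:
T = 6
(-35 + 153)*a(T) = (-35 + 153)*6 = 118*6 = 708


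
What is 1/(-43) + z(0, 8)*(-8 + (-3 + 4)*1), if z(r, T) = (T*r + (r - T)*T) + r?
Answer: 19263/43 ≈ 447.98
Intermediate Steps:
z(r, T) = r + T*r + T*(r - T) (z(r, T) = (T*r + T*(r - T)) + r = r + T*r + T*(r - T))
1/(-43) + z(0, 8)*(-8 + (-3 + 4)*1) = 1/(-43) + (0 - 1*8² + 2*8*0)*(-8 + (-3 + 4)*1) = -1/43 + (0 - 1*64 + 0)*(-8 + 1*1) = -1/43 + (0 - 64 + 0)*(-8 + 1) = -1/43 - 64*(-7) = -1/43 + 448 = 19263/43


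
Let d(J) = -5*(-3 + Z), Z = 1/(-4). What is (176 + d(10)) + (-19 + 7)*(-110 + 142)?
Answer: -767/4 ≈ -191.75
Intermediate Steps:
Z = -¼ ≈ -0.25000
d(J) = 65/4 (d(J) = -5*(-3 - ¼) = -5*(-13/4) = 65/4)
(176 + d(10)) + (-19 + 7)*(-110 + 142) = (176 + 65/4) + (-19 + 7)*(-110 + 142) = 769/4 - 12*32 = 769/4 - 384 = -767/4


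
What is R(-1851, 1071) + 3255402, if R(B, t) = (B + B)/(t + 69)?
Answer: 618525763/190 ≈ 3.2554e+6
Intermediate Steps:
R(B, t) = 2*B/(69 + t) (R(B, t) = (2*B)/(69 + t) = 2*B/(69 + t))
R(-1851, 1071) + 3255402 = 2*(-1851)/(69 + 1071) + 3255402 = 2*(-1851)/1140 + 3255402 = 2*(-1851)*(1/1140) + 3255402 = -617/190 + 3255402 = 618525763/190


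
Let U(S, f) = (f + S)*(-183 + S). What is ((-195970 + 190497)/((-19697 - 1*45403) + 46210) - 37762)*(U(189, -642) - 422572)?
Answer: 30336731290003/1889 ≈ 1.6060e+10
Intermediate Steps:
U(S, f) = (-183 + S)*(S + f) (U(S, f) = (S + f)*(-183 + S) = (-183 + S)*(S + f))
((-195970 + 190497)/((-19697 - 1*45403) + 46210) - 37762)*(U(189, -642) - 422572) = ((-195970 + 190497)/((-19697 - 1*45403) + 46210) - 37762)*((189² - 183*189 - 183*(-642) + 189*(-642)) - 422572) = (-5473/((-19697 - 45403) + 46210) - 37762)*((35721 - 34587 + 117486 - 121338) - 422572) = (-5473/(-65100 + 46210) - 37762)*(-2718 - 422572) = (-5473/(-18890) - 37762)*(-425290) = (-5473*(-1/18890) - 37762)*(-425290) = (5473/18890 - 37762)*(-425290) = -713318707/18890*(-425290) = 30336731290003/1889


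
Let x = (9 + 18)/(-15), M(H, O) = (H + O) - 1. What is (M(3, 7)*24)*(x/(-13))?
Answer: 1944/65 ≈ 29.908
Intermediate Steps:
M(H, O) = -1 + H + O
x = -9/5 (x = 27*(-1/15) = -9/5 ≈ -1.8000)
(M(3, 7)*24)*(x/(-13)) = ((-1 + 3 + 7)*24)*(-9/5/(-13)) = (9*24)*(-9/5*(-1/13)) = 216*(9/65) = 1944/65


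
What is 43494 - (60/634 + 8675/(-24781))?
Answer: 341672472583/7855577 ≈ 43494.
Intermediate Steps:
43494 - (60/634 + 8675/(-24781)) = 43494 - (60*(1/634) + 8675*(-1/24781)) = 43494 - (30/317 - 8675/24781) = 43494 - 1*(-2006545/7855577) = 43494 + 2006545/7855577 = 341672472583/7855577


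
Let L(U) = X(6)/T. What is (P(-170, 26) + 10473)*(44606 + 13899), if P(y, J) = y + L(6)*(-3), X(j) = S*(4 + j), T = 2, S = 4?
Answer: 599266715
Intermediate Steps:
X(j) = 16 + 4*j (X(j) = 4*(4 + j) = 16 + 4*j)
L(U) = 20 (L(U) = (16 + 4*6)/2 = (16 + 24)*(½) = 40*(½) = 20)
P(y, J) = -60 + y (P(y, J) = y + 20*(-3) = y - 60 = -60 + y)
(P(-170, 26) + 10473)*(44606 + 13899) = ((-60 - 170) + 10473)*(44606 + 13899) = (-230 + 10473)*58505 = 10243*58505 = 599266715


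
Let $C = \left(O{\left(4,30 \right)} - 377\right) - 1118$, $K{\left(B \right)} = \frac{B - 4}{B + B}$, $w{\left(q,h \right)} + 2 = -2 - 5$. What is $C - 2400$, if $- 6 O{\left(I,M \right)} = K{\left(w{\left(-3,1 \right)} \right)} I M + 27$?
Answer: $- \frac{70451}{18} \approx -3913.9$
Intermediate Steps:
$w{\left(q,h \right)} = -9$ ($w{\left(q,h \right)} = -2 - 7 = -9$)
$K{\left(B \right)} = \frac{-4 + B}{2 B}$
$O{\left(I,M \right)} = - \frac{9}{2} - \frac{13 I M}{108}$ ($O{\left(I,M \right)} = - \frac{\frac{-4 - 9}{2 \left(-9\right)} I M + 27}{6} = - \frac{\frac{1}{2} \left(- \frac{1}{9}\right) \left(-13\right) I M + 27}{6} = - \frac{\frac{13 I}{18} M + 27}{6} = - \frac{\frac{13 I M}{18} + 27}{6} = - \frac{27 + \frac{13 I M}{18}}{6} = - \frac{9}{2} - \frac{13 I M}{108}$)
$C = - \frac{27251}{18}$ ($C = \left(\left(- \frac{9}{2} - \frac{13}{27} \cdot 30\right) - 377\right) - 1118 = \left(\left(- \frac{9}{2} - \frac{130}{9}\right) - 377\right) - 1118 = \left(- \frac{341}{18} - 377\right) - 1118 = - \frac{7127}{18} - 1118 = - \frac{27251}{18} \approx -1513.9$)
$C - 2400 = - \frac{27251}{18} - 2400 = - \frac{70451}{18}$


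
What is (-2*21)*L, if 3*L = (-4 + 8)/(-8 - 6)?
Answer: 4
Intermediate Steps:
L = -2/21 (L = ((-4 + 8)/(-8 - 6))/3 = (4/(-14))/3 = (4*(-1/14))/3 = (⅓)*(-2/7) = -2/21 ≈ -0.095238)
(-2*21)*L = -2*21*(-2/21) = -42*(-2/21) = 4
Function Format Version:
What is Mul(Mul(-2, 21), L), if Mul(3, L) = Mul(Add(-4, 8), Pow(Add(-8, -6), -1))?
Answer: 4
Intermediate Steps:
L = Rational(-2, 21) (L = Mul(Rational(1, 3), Mul(Add(-4, 8), Pow(Add(-8, -6), -1))) = Mul(Rational(1, 3), Mul(4, Pow(-14, -1))) = Mul(Rational(1, 3), Mul(4, Rational(-1, 14))) = Mul(Rational(1, 3), Rational(-2, 7)) = Rational(-2, 21) ≈ -0.095238)
Mul(Mul(-2, 21), L) = Mul(Mul(-2, 21), Rational(-2, 21)) = Mul(-42, Rational(-2, 21)) = 4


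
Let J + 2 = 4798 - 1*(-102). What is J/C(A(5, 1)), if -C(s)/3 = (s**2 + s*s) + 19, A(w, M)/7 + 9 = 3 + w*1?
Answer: -4898/351 ≈ -13.954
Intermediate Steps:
A(w, M) = -42 + 7*w (A(w, M) = -63 + 7*(3 + w*1) = -63 + 7*(3 + w) = -63 + (21 + 7*w) = -42 + 7*w)
C(s) = -57 - 6*s**2 (C(s) = -3*((s**2 + s*s) + 19) = -3*((s**2 + s**2) + 19) = -3*(2*s**2 + 19) = -3*(19 + 2*s**2) = -57 - 6*s**2)
J = 4898 (J = -2 + (4798 - 1*(-102)) = -2 + (4798 + 102) = -2 + 4900 = 4898)
J/C(A(5, 1)) = 4898/(-57 - 6*(-42 + 7*5)**2) = 4898/(-57 - 6*(-42 + 35)**2) = 4898/(-57 - 6*(-7)**2) = 4898/(-57 - 6*49) = 4898/(-57 - 294) = 4898/(-351) = 4898*(-1/351) = -4898/351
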